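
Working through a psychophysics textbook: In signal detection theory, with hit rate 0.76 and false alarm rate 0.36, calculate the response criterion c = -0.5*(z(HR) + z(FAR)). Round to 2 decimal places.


c = -0.5 * (z(HR) + z(FAR))
z(0.76) = 0.7063
z(0.36) = -0.3585
c = -0.5 * (0.7063 + -0.3585)
= -0.5 * 0.3478
= -0.17


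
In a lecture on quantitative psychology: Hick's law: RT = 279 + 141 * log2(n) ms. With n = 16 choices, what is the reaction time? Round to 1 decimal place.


RT = 279 + 141 * log2(16)
log2(16) = 4.0
RT = 279 + 141 * 4.0
= 279 + 564.0
= 843.0 ms


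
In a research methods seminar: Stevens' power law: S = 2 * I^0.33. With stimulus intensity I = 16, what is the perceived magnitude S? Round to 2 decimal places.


S = 2 * 16^0.33
16^0.33 = 2.4967
S = 2 * 2.4967
= 4.99


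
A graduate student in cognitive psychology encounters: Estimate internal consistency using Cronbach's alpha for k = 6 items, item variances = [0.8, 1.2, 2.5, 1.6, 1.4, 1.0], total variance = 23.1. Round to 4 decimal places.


alpha = (k/(k-1)) * (1 - sum(s_i^2)/s_total^2)
sum(item variances) = 8.5
k/(k-1) = 6/5 = 1.2
1 - 8.5/23.1 = 1 - 0.367965 = 0.632035
alpha = 1.2 * 0.632035
= 0.7584


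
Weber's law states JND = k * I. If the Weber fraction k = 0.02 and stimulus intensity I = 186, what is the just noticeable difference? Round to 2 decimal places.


JND = k * I
JND = 0.02 * 186
= 3.72


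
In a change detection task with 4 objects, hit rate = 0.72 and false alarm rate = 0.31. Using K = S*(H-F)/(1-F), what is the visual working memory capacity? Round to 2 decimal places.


K = S * (H - F) / (1 - F)
H - F = 0.41
1 - F = 0.69
K = 4 * 0.41 / 0.69
= 2.38


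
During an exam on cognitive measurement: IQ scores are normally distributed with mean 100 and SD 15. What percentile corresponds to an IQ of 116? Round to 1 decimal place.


z = (IQ - mean) / SD
z = (116 - 100) / 15 = 1.0667
Percentile = Phi(1.0667) * 100
Phi(1.0667) = 0.856946
= 85.7


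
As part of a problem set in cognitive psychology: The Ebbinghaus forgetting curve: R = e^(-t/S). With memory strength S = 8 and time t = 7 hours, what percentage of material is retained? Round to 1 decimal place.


R = e^(-t/S)
-t/S = -7/8 = -0.875
R = e^(-0.875) = 0.416862
Percentage = 0.416862 * 100
= 41.7


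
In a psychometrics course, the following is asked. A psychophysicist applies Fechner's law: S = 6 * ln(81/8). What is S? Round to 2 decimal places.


S = 6 * ln(81/8)
I/I0 = 10.125
ln(10.125) = 2.315
S = 6 * 2.315
= 13.89


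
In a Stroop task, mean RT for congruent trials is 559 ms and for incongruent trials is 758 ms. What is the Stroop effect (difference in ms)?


Stroop effect = RT(incongruent) - RT(congruent)
= 758 - 559
= 199 ms


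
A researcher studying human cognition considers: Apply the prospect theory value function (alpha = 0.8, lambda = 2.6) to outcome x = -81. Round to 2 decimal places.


Since x = -81 < 0, use v(x) = -lambda*(-x)^alpha
(-x) = 81
81^0.8 = 33.6347
v(-81) = -2.6 * 33.6347
= -87.45


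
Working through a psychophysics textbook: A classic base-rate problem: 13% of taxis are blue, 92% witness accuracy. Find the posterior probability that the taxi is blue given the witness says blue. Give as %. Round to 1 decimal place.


P(blue | says blue) = P(says blue | blue)*P(blue) / [P(says blue | blue)*P(blue) + P(says blue | not blue)*P(not blue)]
Numerator = 0.92 * 0.13 = 0.1196
False identification = 0.08 * 0.87 = 0.0696
P = 0.1196 / (0.1196 + 0.0696)
= 0.1196 / 0.1892
As percentage = 63.2


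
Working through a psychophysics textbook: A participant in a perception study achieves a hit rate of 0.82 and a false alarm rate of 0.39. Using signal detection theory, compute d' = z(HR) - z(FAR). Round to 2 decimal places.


d' = z(HR) - z(FAR)
z(0.82) = 0.9154
z(0.39) = -0.2793
d' = 0.9154 - -0.2793
= 1.19


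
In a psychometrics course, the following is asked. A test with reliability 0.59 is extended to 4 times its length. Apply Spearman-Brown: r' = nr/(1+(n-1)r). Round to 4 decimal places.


r_new = n*r / (1 + (n-1)*r)
Numerator = 4 * 0.59 = 2.36
Denominator = 1 + 3 * 0.59 = 2.77
r_new = 2.36 / 2.77
= 0.8520


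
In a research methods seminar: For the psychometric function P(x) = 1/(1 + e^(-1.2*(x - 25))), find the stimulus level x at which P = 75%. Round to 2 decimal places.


At P = 0.75: 0.75 = 1/(1 + e^(-k*(x-x0)))
Solving: e^(-k*(x-x0)) = 1/3
x = x0 + ln(3)/k
ln(3) = 1.0986
x = 25 + 1.0986/1.2
= 25 + 0.9155
= 25.92


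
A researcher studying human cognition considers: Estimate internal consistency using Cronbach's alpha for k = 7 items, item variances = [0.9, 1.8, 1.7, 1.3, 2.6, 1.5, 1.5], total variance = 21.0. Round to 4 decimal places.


alpha = (k/(k-1)) * (1 - sum(s_i^2)/s_total^2)
sum(item variances) = 11.3
k/(k-1) = 7/6 = 1.166667
1 - 11.3/21.0 = 1 - 0.538095 = 0.461905
alpha = 1.166667 * 0.461905
= 0.5389


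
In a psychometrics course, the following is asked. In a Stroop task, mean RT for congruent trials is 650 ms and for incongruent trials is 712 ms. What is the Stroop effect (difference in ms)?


Stroop effect = RT(incongruent) - RT(congruent)
= 712 - 650
= 62 ms


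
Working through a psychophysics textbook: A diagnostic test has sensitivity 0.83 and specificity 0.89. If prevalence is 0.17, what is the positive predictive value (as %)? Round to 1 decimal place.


PPV = (sens * prev) / (sens * prev + (1-spec) * (1-prev))
Numerator = 0.83 * 0.17 = 0.1411
P(positive and no disease) = (1 - spec) * (1 - prev) = (1 - 0.89) * (1 - 0.17) = 0.0913
Denominator = 0.1411 + 0.0913 = 0.2324
PPV = 0.1411 / 0.2324 = 0.607143
As percentage = 60.7


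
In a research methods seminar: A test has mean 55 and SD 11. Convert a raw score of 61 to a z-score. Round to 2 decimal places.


z = (X - mu) / sigma
= (61 - 55) / 11
= 6 / 11
= 0.55


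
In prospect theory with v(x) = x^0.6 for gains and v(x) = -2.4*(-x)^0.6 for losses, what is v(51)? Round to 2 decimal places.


Since x = 51 >= 0, use v(x) = x^0.6
51^0.6 = 10.5814
v(51) = 10.58


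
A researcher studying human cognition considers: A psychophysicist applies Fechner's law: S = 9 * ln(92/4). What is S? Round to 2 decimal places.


S = 9 * ln(92/4)
I/I0 = 23.0
ln(23.0) = 3.1355
S = 9 * 3.1355
= 28.22


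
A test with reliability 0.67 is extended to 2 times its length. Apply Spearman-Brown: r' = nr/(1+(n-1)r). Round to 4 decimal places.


r_new = n*r / (1 + (n-1)*r)
Numerator = 2 * 0.67 = 1.34
Denominator = 1 + 1 * 0.67 = 1.67
r_new = 1.34 / 1.67
= 0.8024


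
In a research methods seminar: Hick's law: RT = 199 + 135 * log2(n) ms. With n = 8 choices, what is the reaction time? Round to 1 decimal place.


RT = 199 + 135 * log2(8)
log2(8) = 3.0
RT = 199 + 135 * 3.0
= 199 + 405.0
= 604.0 ms


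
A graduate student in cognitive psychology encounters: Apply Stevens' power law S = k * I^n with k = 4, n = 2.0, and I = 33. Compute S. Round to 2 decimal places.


S = 4 * 33^2.0
33^2.0 = 1089.0
S = 4 * 1089.0
= 4356.00


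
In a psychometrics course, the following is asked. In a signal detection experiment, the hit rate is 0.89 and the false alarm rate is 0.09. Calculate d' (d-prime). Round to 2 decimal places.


d' = z(HR) - z(FAR)
z(0.89) = 1.2265
z(0.09) = -1.3408
d' = 1.2265 - -1.3408
= 2.57


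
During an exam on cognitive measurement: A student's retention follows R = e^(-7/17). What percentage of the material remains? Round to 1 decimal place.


R = e^(-t/S)
-t/S = -7/17 = -0.411765
R = e^(-0.411765) = 0.66248
Percentage = 0.66248 * 100
= 66.2


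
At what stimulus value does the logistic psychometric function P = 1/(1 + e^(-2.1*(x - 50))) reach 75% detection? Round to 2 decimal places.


At P = 0.75: 0.75 = 1/(1 + e^(-k*(x-x0)))
Solving: e^(-k*(x-x0)) = 1/3
x = x0 + ln(3)/k
ln(3) = 1.0986
x = 50 + 1.0986/2.1
= 50 + 0.5231
= 50.52


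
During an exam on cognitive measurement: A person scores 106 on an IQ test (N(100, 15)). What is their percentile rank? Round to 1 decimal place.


z = (IQ - mean) / SD
z = (106 - 100) / 15 = 0.4
Percentile = Phi(0.4) * 100
Phi(0.4) = 0.655422
= 65.5


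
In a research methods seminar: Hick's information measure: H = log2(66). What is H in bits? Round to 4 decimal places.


H = log2(n)
H = log2(66)
= 6.0444


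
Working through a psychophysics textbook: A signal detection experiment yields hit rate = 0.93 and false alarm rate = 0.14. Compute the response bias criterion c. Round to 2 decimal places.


c = -0.5 * (z(HR) + z(FAR))
z(0.93) = 1.4758
z(0.14) = -1.0803
c = -0.5 * (1.4758 + -1.0803)
= -0.5 * 0.3955
= -0.20


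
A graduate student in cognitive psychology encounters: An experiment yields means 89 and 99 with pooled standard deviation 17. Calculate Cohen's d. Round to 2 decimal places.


Cohen's d = (M1 - M2) / S_pooled
= (89 - 99) / 17
= -10 / 17
= -0.59


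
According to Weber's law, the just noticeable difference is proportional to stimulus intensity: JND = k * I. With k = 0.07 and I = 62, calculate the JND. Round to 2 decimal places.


JND = k * I
JND = 0.07 * 62
= 4.34


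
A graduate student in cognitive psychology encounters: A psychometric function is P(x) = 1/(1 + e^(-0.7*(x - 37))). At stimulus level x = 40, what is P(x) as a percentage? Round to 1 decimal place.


P(x) = 1/(1 + e^(-0.7*(40 - 37)))
Exponent = -0.7 * 3 = -2.1
e^(-2.1) = 0.122456
P = 1/(1 + 0.122456) = 0.890904
Percentage = 89.1


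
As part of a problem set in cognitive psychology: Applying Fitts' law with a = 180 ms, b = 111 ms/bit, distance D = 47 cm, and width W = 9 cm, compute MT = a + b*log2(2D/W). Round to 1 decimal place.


MT = 180 + 111 * log2(2*47/9)
2D/W = 10.444444
log2(10.444444) = 3.3847
MT = 180 + 111 * 3.3847
= 555.7 ms


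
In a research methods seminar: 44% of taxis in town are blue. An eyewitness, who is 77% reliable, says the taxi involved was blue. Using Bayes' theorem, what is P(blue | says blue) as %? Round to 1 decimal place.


P(blue | says blue) = P(says blue | blue)*P(blue) / [P(says blue | blue)*P(blue) + P(says blue | not blue)*P(not blue)]
Numerator = 0.77 * 0.44 = 0.3388
False identification = 0.23 * 0.56 = 0.1288
P = 0.3388 / (0.3388 + 0.1288)
= 0.3388 / 0.4676
As percentage = 72.5


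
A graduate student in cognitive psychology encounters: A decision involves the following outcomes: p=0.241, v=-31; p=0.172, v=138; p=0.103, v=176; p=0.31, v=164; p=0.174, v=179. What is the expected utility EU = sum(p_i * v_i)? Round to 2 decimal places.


EU = sum(p_i * v_i)
0.241 * -31 = -7.471
0.172 * 138 = 23.736
0.103 * 176 = 18.128
0.31 * 164 = 50.84
0.174 * 179 = 31.146
EU = -7.471 + 23.736 + 18.128 + 50.84 + 31.146
= 116.38


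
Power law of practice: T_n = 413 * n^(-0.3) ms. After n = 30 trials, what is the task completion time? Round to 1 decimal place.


T_n = 413 * 30^(-0.3)
30^(-0.3) = 0.360465
T_n = 413 * 0.360465
= 148.9 ms


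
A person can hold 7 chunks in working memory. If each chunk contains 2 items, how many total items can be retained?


Total items = chunks * items_per_chunk
= 7 * 2
= 14


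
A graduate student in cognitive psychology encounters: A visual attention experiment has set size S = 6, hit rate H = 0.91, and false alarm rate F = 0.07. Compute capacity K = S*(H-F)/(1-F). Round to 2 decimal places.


K = S * (H - F) / (1 - F)
H - F = 0.84
1 - F = 0.93
K = 6 * 0.84 / 0.93
= 5.42


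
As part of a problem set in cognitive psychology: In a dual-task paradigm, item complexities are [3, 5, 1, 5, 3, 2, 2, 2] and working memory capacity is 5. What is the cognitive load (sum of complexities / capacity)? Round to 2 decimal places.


Total complexity = 3 + 5 + 1 + 5 + 3 + 2 + 2 + 2 = 23
Load = total / capacity = 23 / 5
= 4.60


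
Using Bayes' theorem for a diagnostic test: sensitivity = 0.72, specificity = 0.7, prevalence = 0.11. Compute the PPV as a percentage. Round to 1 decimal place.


PPV = (sens * prev) / (sens * prev + (1-spec) * (1-prev))
Numerator = 0.72 * 0.11 = 0.0792
P(positive and no disease) = (1 - spec) * (1 - prev) = (1 - 0.7) * (1 - 0.11) = 0.267
Denominator = 0.0792 + 0.267 = 0.3462
PPV = 0.0792 / 0.3462 = 0.228769
As percentage = 22.9


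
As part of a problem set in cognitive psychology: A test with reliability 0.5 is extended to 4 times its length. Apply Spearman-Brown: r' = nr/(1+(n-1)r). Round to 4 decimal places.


r_new = n*r / (1 + (n-1)*r)
Numerator = 4 * 0.5 = 2.0
Denominator = 1 + 3 * 0.5 = 2.5
r_new = 2.0 / 2.5
= 0.8000


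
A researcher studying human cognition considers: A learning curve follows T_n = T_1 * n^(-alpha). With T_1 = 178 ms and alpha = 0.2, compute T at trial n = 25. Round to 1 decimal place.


T_n = 178 * 25^(-0.2)
25^(-0.2) = 0.525306
T_n = 178 * 0.525306
= 93.5 ms


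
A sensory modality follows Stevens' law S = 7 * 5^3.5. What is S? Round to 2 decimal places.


S = 7 * 5^3.5
5^3.5 = 279.5085
S = 7 * 279.5085
= 1956.56


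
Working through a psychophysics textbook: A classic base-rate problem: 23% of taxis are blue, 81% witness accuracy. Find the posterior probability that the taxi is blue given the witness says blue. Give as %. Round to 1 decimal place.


P(blue | says blue) = P(says blue | blue)*P(blue) / [P(says blue | blue)*P(blue) + P(says blue | not blue)*P(not blue)]
Numerator = 0.81 * 0.23 = 0.1863
False identification = 0.19 * 0.77 = 0.1463
P = 0.1863 / (0.1863 + 0.1463)
= 0.1863 / 0.3326
As percentage = 56.0


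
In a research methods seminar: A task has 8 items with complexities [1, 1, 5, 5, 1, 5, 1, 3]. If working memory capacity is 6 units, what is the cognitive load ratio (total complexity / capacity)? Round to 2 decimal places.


Total complexity = 1 + 1 + 5 + 5 + 1 + 5 + 1 + 3 = 22
Load = total / capacity = 22 / 6
= 3.67


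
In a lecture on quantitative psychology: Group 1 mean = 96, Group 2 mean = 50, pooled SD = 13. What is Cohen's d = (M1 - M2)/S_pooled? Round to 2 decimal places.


Cohen's d = (M1 - M2) / S_pooled
= (96 - 50) / 13
= 46 / 13
= 3.54


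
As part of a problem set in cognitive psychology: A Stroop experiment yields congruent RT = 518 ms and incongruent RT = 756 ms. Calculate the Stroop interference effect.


Stroop effect = RT(incongruent) - RT(congruent)
= 756 - 518
= 238 ms


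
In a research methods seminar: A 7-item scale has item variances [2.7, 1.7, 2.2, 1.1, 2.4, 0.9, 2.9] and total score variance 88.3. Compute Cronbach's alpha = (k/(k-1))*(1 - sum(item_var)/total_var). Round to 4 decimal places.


alpha = (k/(k-1)) * (1 - sum(s_i^2)/s_total^2)
sum(item variances) = 13.9
k/(k-1) = 7/6 = 1.166667
1 - 13.9/88.3 = 1 - 0.157418 = 0.842582
alpha = 1.166667 * 0.842582
= 0.9830


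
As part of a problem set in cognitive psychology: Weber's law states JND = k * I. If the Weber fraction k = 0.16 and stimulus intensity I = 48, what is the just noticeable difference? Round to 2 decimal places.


JND = k * I
JND = 0.16 * 48
= 7.68


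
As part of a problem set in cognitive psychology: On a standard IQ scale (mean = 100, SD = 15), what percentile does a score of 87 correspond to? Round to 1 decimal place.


z = (IQ - mean) / SD
z = (87 - 100) / 15 = -0.8667
Percentile = Phi(-0.8667) * 100
Phi(-0.8667) = 0.193053
= 19.3


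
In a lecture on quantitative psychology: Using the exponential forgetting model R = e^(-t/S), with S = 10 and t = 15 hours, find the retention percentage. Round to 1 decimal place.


R = e^(-t/S)
-t/S = -15/10 = -1.5
R = e^(-1.5) = 0.22313
Percentage = 0.22313 * 100
= 22.3


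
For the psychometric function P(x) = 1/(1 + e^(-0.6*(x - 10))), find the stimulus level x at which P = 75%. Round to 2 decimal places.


At P = 0.75: 0.75 = 1/(1 + e^(-k*(x-x0)))
Solving: e^(-k*(x-x0)) = 1/3
x = x0 + ln(3)/k
ln(3) = 1.0986
x = 10 + 1.0986/0.6
= 10 + 1.831
= 11.83


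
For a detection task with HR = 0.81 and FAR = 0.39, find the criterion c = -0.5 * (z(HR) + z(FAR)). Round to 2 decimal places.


c = -0.5 * (z(HR) + z(FAR))
z(0.81) = 0.8779
z(0.39) = -0.2793
c = -0.5 * (0.8779 + -0.2793)
= -0.5 * 0.5986
= -0.30


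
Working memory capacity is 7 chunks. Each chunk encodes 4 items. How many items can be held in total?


Total items = chunks * items_per_chunk
= 7 * 4
= 28


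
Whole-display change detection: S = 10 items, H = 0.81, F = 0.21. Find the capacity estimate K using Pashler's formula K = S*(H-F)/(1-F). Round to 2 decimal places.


K = S * (H - F) / (1 - F)
H - F = 0.6
1 - F = 0.79
K = 10 * 0.6 / 0.79
= 7.59


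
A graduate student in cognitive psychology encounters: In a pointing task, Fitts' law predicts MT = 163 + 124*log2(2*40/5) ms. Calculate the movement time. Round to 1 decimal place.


MT = 163 + 124 * log2(2*40/5)
2D/W = 16.0
log2(16.0) = 4.0
MT = 163 + 124 * 4.0
= 659.0 ms


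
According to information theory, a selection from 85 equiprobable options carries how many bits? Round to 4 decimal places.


H = log2(n)
H = log2(85)
= 6.4094


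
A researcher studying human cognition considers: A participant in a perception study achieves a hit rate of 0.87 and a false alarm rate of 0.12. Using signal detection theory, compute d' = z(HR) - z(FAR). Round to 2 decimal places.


d' = z(HR) - z(FAR)
z(0.87) = 1.1264
z(0.12) = -1.175
d' = 1.1264 - -1.175
= 2.30


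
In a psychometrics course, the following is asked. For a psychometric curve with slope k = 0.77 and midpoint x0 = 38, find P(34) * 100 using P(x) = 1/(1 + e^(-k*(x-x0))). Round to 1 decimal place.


P(x) = 1/(1 + e^(-0.77*(34 - 38)))
Exponent = -0.77 * -4 = 3.08
e^(3.08) = 21.758402
P = 1/(1 + 21.758402) = 0.04394
Percentage = 4.4


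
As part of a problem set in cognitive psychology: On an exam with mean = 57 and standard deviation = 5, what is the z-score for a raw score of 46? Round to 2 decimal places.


z = (X - mu) / sigma
= (46 - 57) / 5
= -11 / 5
= -2.20


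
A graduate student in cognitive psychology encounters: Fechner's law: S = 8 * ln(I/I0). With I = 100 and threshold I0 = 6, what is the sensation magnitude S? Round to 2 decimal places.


S = 8 * ln(100/6)
I/I0 = 16.666667
ln(16.666667) = 2.8134
S = 8 * 2.8134
= 22.51


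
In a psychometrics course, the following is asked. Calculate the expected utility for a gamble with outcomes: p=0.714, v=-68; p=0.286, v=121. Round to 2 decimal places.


EU = sum(p_i * v_i)
0.714 * -68 = -48.552
0.286 * 121 = 34.606
EU = -48.552 + 34.606
= -13.95


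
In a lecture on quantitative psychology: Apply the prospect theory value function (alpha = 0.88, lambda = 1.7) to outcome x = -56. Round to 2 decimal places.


Since x = -56 < 0, use v(x) = -lambda*(-x)^alpha
(-x) = 56
56^0.88 = 34.5466
v(-56) = -1.7 * 34.5466
= -58.73


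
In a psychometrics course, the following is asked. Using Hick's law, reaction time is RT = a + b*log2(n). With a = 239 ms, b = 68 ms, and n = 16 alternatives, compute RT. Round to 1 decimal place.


RT = 239 + 68 * log2(16)
log2(16) = 4.0
RT = 239 + 68 * 4.0
= 239 + 272.0
= 511.0 ms


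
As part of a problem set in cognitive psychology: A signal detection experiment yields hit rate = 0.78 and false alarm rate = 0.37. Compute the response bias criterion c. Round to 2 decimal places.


c = -0.5 * (z(HR) + z(FAR))
z(0.78) = 0.7722
z(0.37) = -0.3319
c = -0.5 * (0.7722 + -0.3319)
= -0.5 * 0.4403
= -0.22


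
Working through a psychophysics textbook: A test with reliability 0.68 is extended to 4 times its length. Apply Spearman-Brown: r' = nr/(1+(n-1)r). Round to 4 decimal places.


r_new = n*r / (1 + (n-1)*r)
Numerator = 4 * 0.68 = 2.72
Denominator = 1 + 3 * 0.68 = 3.04
r_new = 2.72 / 3.04
= 0.8947


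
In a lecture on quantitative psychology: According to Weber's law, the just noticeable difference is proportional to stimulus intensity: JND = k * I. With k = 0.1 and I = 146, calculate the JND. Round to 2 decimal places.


JND = k * I
JND = 0.1 * 146
= 14.60


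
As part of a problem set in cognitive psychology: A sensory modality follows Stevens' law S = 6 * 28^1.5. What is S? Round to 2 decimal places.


S = 6 * 28^1.5
28^1.5 = 148.1621
S = 6 * 148.1621
= 888.97


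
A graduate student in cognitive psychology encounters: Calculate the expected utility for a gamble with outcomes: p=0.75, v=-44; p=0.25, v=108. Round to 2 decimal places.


EU = sum(p_i * v_i)
0.75 * -44 = -33.0
0.25 * 108 = 27.0
EU = -33.0 + 27.0
= -6.00


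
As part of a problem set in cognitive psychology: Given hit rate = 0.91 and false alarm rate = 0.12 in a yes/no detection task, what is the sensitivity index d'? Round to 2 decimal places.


d' = z(HR) - z(FAR)
z(0.91) = 1.3408
z(0.12) = -1.175
d' = 1.3408 - -1.175
= 2.52


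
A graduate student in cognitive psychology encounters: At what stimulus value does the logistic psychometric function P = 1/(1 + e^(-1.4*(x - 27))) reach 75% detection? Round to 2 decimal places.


At P = 0.75: 0.75 = 1/(1 + e^(-k*(x-x0)))
Solving: e^(-k*(x-x0)) = 1/3
x = x0 + ln(3)/k
ln(3) = 1.0986
x = 27 + 1.0986/1.4
= 27 + 0.7847
= 27.78


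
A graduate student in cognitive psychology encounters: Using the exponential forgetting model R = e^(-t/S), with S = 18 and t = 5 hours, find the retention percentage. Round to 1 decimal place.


R = e^(-t/S)
-t/S = -5/18 = -0.277778
R = e^(-0.277778) = 0.757465
Percentage = 0.757465 * 100
= 75.7


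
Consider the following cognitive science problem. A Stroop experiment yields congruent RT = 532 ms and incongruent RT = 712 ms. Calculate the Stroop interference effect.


Stroop effect = RT(incongruent) - RT(congruent)
= 712 - 532
= 180 ms


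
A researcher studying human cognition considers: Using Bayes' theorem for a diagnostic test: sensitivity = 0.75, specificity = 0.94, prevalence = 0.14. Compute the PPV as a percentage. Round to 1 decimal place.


PPV = (sens * prev) / (sens * prev + (1-spec) * (1-prev))
Numerator = 0.75 * 0.14 = 0.105
P(positive and no disease) = (1 - spec) * (1 - prev) = (1 - 0.94) * (1 - 0.14) = 0.0516
Denominator = 0.105 + 0.0516 = 0.1566
PPV = 0.105 / 0.1566 = 0.670498
As percentage = 67.0


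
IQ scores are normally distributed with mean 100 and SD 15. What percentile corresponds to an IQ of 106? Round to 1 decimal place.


z = (IQ - mean) / SD
z = (106 - 100) / 15 = 0.4
Percentile = Phi(0.4) * 100
Phi(0.4) = 0.655422
= 65.5


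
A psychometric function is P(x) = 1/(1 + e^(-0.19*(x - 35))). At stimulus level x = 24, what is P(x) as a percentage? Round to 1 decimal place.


P(x) = 1/(1 + e^(-0.19*(24 - 35)))
Exponent = -0.19 * -11 = 2.09
e^(2.09) = 8.084915
P = 1/(1 + 8.084915) = 0.110073
Percentage = 11.0


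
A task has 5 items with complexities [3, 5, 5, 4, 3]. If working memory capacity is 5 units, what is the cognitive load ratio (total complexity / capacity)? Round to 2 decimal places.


Total complexity = 3 + 5 + 5 + 4 + 3 = 20
Load = total / capacity = 20 / 5
= 4.00


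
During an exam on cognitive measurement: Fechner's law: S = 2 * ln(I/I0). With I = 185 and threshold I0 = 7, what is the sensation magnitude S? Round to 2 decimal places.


S = 2 * ln(185/7)
I/I0 = 26.428571
ln(26.428571) = 3.2744
S = 2 * 3.2744
= 6.55


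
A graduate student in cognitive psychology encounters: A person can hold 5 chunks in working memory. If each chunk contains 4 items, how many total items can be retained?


Total items = chunks * items_per_chunk
= 5 * 4
= 20


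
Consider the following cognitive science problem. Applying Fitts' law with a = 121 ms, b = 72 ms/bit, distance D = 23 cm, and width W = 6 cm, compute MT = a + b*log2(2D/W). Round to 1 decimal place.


MT = 121 + 72 * log2(2*23/6)
2D/W = 7.666667
log2(7.666667) = 2.9386
MT = 121 + 72 * 2.9386
= 332.6 ms


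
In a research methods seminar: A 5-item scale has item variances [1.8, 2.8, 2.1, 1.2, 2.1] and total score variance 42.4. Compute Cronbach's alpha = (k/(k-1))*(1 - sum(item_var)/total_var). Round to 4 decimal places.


alpha = (k/(k-1)) * (1 - sum(s_i^2)/s_total^2)
sum(item variances) = 10.0
k/(k-1) = 5/4 = 1.25
1 - 10.0/42.4 = 1 - 0.235849 = 0.764151
alpha = 1.25 * 0.764151
= 0.9552


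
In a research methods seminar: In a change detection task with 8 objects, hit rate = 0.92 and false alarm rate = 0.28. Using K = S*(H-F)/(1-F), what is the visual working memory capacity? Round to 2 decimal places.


K = S * (H - F) / (1 - F)
H - F = 0.64
1 - F = 0.72
K = 8 * 0.64 / 0.72
= 7.11


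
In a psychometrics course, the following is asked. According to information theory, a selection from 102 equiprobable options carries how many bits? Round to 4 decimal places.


H = log2(n)
H = log2(102)
= 6.6724


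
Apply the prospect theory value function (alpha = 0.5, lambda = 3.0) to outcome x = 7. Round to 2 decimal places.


Since x = 7 >= 0, use v(x) = x^0.5
7^0.5 = 2.6458
v(7) = 2.65


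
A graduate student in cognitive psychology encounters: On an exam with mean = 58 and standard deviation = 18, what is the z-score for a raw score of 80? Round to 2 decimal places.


z = (X - mu) / sigma
= (80 - 58) / 18
= 22 / 18
= 1.22


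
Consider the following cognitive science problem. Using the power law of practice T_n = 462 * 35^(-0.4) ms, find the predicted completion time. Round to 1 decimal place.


T_n = 462 * 35^(-0.4)
35^(-0.4) = 0.241197
T_n = 462 * 0.241197
= 111.4 ms


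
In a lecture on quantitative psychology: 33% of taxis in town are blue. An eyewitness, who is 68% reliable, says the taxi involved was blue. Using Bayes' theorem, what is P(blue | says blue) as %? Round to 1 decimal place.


P(blue | says blue) = P(says blue | blue)*P(blue) / [P(says blue | blue)*P(blue) + P(says blue | not blue)*P(not blue)]
Numerator = 0.68 * 0.33 = 0.2244
False identification = 0.32 * 0.67 = 0.2144
P = 0.2244 / (0.2244 + 0.2144)
= 0.2244 / 0.4388
As percentage = 51.1


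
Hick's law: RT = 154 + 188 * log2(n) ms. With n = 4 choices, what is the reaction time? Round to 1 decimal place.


RT = 154 + 188 * log2(4)
log2(4) = 2.0
RT = 154 + 188 * 2.0
= 154 + 376.0
= 530.0 ms


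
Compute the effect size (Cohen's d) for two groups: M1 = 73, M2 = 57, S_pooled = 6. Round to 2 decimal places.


Cohen's d = (M1 - M2) / S_pooled
= (73 - 57) / 6
= 16 / 6
= 2.67


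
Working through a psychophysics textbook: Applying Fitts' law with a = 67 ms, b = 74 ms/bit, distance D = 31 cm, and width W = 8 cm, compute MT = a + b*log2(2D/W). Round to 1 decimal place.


MT = 67 + 74 * log2(2*31/8)
2D/W = 7.75
log2(7.75) = 2.9542
MT = 67 + 74 * 2.9542
= 285.6 ms


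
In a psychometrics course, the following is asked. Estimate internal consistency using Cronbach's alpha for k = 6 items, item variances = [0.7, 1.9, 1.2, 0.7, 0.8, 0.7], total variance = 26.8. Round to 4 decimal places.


alpha = (k/(k-1)) * (1 - sum(s_i^2)/s_total^2)
sum(item variances) = 6.0
k/(k-1) = 6/5 = 1.2
1 - 6.0/26.8 = 1 - 0.223881 = 0.776119
alpha = 1.2 * 0.776119
= 0.9313


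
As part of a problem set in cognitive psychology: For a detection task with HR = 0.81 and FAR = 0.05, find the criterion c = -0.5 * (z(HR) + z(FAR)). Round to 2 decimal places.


c = -0.5 * (z(HR) + z(FAR))
z(0.81) = 0.8779
z(0.05) = -1.6449
c = -0.5 * (0.8779 + -1.6449)
= -0.5 * -0.767
= 0.38


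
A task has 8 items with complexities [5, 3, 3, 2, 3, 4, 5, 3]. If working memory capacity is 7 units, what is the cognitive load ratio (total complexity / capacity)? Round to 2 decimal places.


Total complexity = 5 + 3 + 3 + 2 + 3 + 4 + 5 + 3 = 28
Load = total / capacity = 28 / 7
= 4.00


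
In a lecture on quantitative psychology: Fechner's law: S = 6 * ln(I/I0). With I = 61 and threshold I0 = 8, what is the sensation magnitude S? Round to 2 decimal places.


S = 6 * ln(61/8)
I/I0 = 7.625
ln(7.625) = 2.0314
S = 6 * 2.0314
= 12.19


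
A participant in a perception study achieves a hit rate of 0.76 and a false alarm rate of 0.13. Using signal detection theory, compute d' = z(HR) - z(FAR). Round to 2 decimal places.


d' = z(HR) - z(FAR)
z(0.76) = 0.7063
z(0.13) = -1.1264
d' = 0.7063 - -1.1264
= 1.83


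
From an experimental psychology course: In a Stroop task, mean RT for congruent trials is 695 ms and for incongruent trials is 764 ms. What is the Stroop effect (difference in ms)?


Stroop effect = RT(incongruent) - RT(congruent)
= 764 - 695
= 69 ms


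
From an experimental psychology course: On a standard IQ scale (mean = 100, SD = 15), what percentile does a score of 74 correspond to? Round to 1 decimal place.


z = (IQ - mean) / SD
z = (74 - 100) / 15 = -1.7333
Percentile = Phi(-1.7333) * 100
Phi(-1.7333) = 0.041521
= 4.2


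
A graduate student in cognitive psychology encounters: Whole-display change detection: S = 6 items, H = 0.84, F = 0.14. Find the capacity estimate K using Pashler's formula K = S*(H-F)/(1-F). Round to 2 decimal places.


K = S * (H - F) / (1 - F)
H - F = 0.7
1 - F = 0.86
K = 6 * 0.7 / 0.86
= 4.88


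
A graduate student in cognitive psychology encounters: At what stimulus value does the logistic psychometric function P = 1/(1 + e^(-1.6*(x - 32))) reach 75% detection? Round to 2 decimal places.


At P = 0.75: 0.75 = 1/(1 + e^(-k*(x-x0)))
Solving: e^(-k*(x-x0)) = 1/3
x = x0 + ln(3)/k
ln(3) = 1.0986
x = 32 + 1.0986/1.6
= 32 + 0.6866
= 32.69


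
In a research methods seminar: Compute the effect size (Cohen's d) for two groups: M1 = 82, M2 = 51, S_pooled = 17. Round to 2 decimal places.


Cohen's d = (M1 - M2) / S_pooled
= (82 - 51) / 17
= 31 / 17
= 1.82


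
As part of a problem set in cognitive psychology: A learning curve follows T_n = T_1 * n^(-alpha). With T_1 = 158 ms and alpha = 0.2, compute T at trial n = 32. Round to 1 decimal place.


T_n = 158 * 32^(-0.2)
32^(-0.2) = 0.5
T_n = 158 * 0.5
= 79.0 ms


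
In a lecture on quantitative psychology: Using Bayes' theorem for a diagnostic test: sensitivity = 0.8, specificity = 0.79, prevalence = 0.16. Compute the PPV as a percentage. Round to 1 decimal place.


PPV = (sens * prev) / (sens * prev + (1-spec) * (1-prev))
Numerator = 0.8 * 0.16 = 0.128
P(positive and no disease) = (1 - spec) * (1 - prev) = (1 - 0.79) * (1 - 0.16) = 0.1764
Denominator = 0.128 + 0.1764 = 0.3044
PPV = 0.128 / 0.3044 = 0.420499
As percentage = 42.0


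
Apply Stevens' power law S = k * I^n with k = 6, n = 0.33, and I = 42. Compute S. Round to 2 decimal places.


S = 6 * 42^0.33
42^0.33 = 3.433
S = 6 * 3.433
= 20.60


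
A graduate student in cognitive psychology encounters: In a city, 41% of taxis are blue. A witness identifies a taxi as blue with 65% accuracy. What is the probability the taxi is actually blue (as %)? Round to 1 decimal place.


P(blue | says blue) = P(says blue | blue)*P(blue) / [P(says blue | blue)*P(blue) + P(says blue | not blue)*P(not blue)]
Numerator = 0.65 * 0.41 = 0.2665
False identification = 0.35 * 0.59 = 0.2065
P = 0.2665 / (0.2665 + 0.2065)
= 0.2665 / 0.473
As percentage = 56.3


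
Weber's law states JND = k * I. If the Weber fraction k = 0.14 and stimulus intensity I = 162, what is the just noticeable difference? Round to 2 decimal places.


JND = k * I
JND = 0.14 * 162
= 22.68


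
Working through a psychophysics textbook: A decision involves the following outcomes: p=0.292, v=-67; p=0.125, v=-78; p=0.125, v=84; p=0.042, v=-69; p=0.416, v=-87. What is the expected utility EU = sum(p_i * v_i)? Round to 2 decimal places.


EU = sum(p_i * v_i)
0.292 * -67 = -19.564
0.125 * -78 = -9.75
0.125 * 84 = 10.5
0.042 * -69 = -2.898
0.416 * -87 = -36.192
EU = -19.564 + -9.75 + 10.5 + -2.898 + -36.192
= -57.90


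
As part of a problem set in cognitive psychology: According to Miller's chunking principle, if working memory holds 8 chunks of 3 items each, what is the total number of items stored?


Total items = chunks * items_per_chunk
= 8 * 3
= 24


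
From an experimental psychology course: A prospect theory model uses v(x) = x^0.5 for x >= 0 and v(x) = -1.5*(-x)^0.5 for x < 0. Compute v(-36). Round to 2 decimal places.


Since x = -36 < 0, use v(x) = -lambda*(-x)^alpha
(-x) = 36
36^0.5 = 6.0
v(-36) = -1.5 * 6.0
= -9.00


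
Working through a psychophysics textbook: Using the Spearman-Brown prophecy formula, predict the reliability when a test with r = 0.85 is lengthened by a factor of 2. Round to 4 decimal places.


r_new = n*r / (1 + (n-1)*r)
Numerator = 2 * 0.85 = 1.7
Denominator = 1 + 1 * 0.85 = 1.85
r_new = 1.7 / 1.85
= 0.9189


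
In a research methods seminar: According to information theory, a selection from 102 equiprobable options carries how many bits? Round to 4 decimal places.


H = log2(n)
H = log2(102)
= 6.6724


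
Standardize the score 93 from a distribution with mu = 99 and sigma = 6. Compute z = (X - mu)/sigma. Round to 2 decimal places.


z = (X - mu) / sigma
= (93 - 99) / 6
= -6 / 6
= -1.00


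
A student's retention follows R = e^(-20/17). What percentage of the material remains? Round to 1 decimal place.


R = e^(-t/S)
-t/S = -20/17 = -1.176471
R = e^(-1.176471) = 0.308365
Percentage = 0.308365 * 100
= 30.8


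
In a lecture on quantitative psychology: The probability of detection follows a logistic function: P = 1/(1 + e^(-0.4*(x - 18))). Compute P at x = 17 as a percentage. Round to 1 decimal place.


P(x) = 1/(1 + e^(-0.4*(17 - 18)))
Exponent = -0.4 * -1 = 0.4
e^(0.4) = 1.491825
P = 1/(1 + 1.491825) = 0.401312
Percentage = 40.1


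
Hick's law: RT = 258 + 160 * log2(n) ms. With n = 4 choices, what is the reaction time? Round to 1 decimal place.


RT = 258 + 160 * log2(4)
log2(4) = 2.0
RT = 258 + 160 * 2.0
= 258 + 320.0
= 578.0 ms


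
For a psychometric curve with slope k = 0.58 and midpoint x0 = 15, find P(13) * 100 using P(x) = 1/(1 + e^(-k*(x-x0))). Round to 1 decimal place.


P(x) = 1/(1 + e^(-0.58*(13 - 15)))
Exponent = -0.58 * -2 = 1.16
e^(1.16) = 3.189933
P = 1/(1 + 3.189933) = 0.238667
Percentage = 23.9


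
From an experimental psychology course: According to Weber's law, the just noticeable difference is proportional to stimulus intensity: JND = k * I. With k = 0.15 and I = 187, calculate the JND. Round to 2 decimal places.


JND = k * I
JND = 0.15 * 187
= 28.05


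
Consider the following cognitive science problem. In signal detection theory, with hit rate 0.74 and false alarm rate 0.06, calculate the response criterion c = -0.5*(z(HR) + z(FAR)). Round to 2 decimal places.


c = -0.5 * (z(HR) + z(FAR))
z(0.74) = 0.6433
z(0.06) = -1.5548
c = -0.5 * (0.6433 + -1.5548)
= -0.5 * -0.9115
= 0.46


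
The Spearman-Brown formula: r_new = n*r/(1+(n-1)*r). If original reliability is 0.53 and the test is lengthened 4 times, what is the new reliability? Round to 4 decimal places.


r_new = n*r / (1 + (n-1)*r)
Numerator = 4 * 0.53 = 2.12
Denominator = 1 + 3 * 0.53 = 2.59
r_new = 2.12 / 2.59
= 0.8185


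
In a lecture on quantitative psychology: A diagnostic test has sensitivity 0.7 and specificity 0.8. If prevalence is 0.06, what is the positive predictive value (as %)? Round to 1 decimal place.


PPV = (sens * prev) / (sens * prev + (1-spec) * (1-prev))
Numerator = 0.7 * 0.06 = 0.042
P(positive and no disease) = (1 - spec) * (1 - prev) = (1 - 0.8) * (1 - 0.06) = 0.188
Denominator = 0.042 + 0.188 = 0.23
PPV = 0.042 / 0.23 = 0.182609
As percentage = 18.3


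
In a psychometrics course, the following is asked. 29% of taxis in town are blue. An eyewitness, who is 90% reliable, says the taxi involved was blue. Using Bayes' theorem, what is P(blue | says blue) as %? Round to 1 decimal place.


P(blue | says blue) = P(says blue | blue)*P(blue) / [P(says blue | blue)*P(blue) + P(says blue | not blue)*P(not blue)]
Numerator = 0.9 * 0.29 = 0.261
False identification = 0.1 * 0.71 = 0.071
P = 0.261 / (0.261 + 0.071)
= 0.261 / 0.332
As percentage = 78.6


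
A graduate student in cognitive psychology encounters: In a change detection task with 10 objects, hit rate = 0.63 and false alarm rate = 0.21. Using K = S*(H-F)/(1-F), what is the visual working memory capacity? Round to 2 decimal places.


K = S * (H - F) / (1 - F)
H - F = 0.42
1 - F = 0.79
K = 10 * 0.42 / 0.79
= 5.32


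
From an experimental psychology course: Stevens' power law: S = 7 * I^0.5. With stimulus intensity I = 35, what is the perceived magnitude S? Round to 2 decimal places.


S = 7 * 35^0.5
35^0.5 = 5.9161
S = 7 * 5.9161
= 41.41


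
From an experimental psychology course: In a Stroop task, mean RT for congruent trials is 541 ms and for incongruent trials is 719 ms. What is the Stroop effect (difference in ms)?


Stroop effect = RT(incongruent) - RT(congruent)
= 719 - 541
= 178 ms


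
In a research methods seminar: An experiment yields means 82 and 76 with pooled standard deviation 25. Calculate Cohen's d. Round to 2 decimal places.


Cohen's d = (M1 - M2) / S_pooled
= (82 - 76) / 25
= 6 / 25
= 0.24


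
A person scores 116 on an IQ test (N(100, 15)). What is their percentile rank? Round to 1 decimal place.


z = (IQ - mean) / SD
z = (116 - 100) / 15 = 1.0667
Percentile = Phi(1.0667) * 100
Phi(1.0667) = 0.856946
= 85.7


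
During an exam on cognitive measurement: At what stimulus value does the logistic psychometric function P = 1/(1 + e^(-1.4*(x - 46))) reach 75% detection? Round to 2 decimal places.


At P = 0.75: 0.75 = 1/(1 + e^(-k*(x-x0)))
Solving: e^(-k*(x-x0)) = 1/3
x = x0 + ln(3)/k
ln(3) = 1.0986
x = 46 + 1.0986/1.4
= 46 + 0.7847
= 46.78


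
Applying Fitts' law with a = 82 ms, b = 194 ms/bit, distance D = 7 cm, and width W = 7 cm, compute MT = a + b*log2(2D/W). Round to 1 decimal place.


MT = 82 + 194 * log2(2*7/7)
2D/W = 2.0
log2(2.0) = 1.0
MT = 82 + 194 * 1.0
= 276.0 ms


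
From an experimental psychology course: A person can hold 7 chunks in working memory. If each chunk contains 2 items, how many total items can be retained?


Total items = chunks * items_per_chunk
= 7 * 2
= 14


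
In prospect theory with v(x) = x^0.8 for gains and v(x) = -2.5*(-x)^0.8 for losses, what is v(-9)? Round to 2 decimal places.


Since x = -9 < 0, use v(x) = -lambda*(-x)^alpha
(-x) = 9
9^0.8 = 5.7995
v(-9) = -2.5 * 5.7995
= -14.50


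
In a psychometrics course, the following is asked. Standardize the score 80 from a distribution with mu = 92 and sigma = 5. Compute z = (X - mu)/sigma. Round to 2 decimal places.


z = (X - mu) / sigma
= (80 - 92) / 5
= -12 / 5
= -2.40


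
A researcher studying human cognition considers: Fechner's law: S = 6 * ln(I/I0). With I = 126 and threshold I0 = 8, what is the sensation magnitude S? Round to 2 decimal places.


S = 6 * ln(126/8)
I/I0 = 15.75
ln(15.75) = 2.7568
S = 6 * 2.7568
= 16.54


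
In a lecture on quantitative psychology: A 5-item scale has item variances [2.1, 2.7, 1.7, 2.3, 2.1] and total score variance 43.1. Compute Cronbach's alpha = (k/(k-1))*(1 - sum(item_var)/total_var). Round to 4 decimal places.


alpha = (k/(k-1)) * (1 - sum(s_i^2)/s_total^2)
sum(item variances) = 10.9
k/(k-1) = 5/4 = 1.25
1 - 10.9/43.1 = 1 - 0.2529 = 0.7471
alpha = 1.25 * 0.7471
= 0.9339


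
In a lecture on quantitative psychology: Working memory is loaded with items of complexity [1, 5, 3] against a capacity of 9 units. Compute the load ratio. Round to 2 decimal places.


Total complexity = 1 + 5 + 3 = 9
Load = total / capacity = 9 / 9
= 1.00


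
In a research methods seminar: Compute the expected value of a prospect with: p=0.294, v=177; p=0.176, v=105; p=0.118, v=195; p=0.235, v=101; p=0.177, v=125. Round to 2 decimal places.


EU = sum(p_i * v_i)
0.294 * 177 = 52.038
0.176 * 105 = 18.48
0.118 * 195 = 23.01
0.235 * 101 = 23.735
0.177 * 125 = 22.125
EU = 52.038 + 18.48 + 23.01 + 23.735 + 22.125
= 139.39


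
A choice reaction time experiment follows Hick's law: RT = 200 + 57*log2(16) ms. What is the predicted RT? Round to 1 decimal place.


RT = 200 + 57 * log2(16)
log2(16) = 4.0
RT = 200 + 57 * 4.0
= 200 + 228.0
= 428.0 ms
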